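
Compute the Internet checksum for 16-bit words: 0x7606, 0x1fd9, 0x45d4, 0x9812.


Sum all words (with carry folding):
+ 0x7606 = 0x7606
+ 0x1fd9 = 0x95df
+ 0x45d4 = 0xdbb3
+ 0x9812 = 0x73c6
One's complement: ~0x73c6
Checksum = 0x8c39


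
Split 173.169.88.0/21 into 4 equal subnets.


New prefix = 21 + 2 = 23
Each subnet has 512 addresses
  173.169.88.0/23
  173.169.90.0/23
  173.169.92.0/23
  173.169.94.0/23
Subnets: 173.169.88.0/23, 173.169.90.0/23, 173.169.92.0/23, 173.169.94.0/23


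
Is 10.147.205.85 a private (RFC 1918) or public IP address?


RFC 1918 private ranges:
  10.0.0.0/8 (10.0.0.0 - 10.255.255.255)
  172.16.0.0/12 (172.16.0.0 - 172.31.255.255)
  192.168.0.0/16 (192.168.0.0 - 192.168.255.255)
Private (in 10.0.0.0/8)


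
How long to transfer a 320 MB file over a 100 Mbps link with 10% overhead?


Effective throughput = 100 * (1 - 10/100) = 90 Mbps
File size in Mb = 320 * 8 = 2560 Mb
Time = 2560 / 90
Time = 28.4444 seconds


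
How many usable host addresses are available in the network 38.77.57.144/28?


Host bits = 32 - 28 = 4
Total addresses = 2^4 = 16
Usable = total - 2 (network and broadcast)
Usable hosts: 14


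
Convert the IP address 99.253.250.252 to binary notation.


99 = 01100011
253 = 11111101
250 = 11111010
252 = 11111100
Binary: 01100011.11111101.11111010.11111100


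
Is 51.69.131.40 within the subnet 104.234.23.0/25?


Subnet network: 104.234.23.0
Test IP AND mask: 51.69.131.0
No, 51.69.131.40 is not in 104.234.23.0/25


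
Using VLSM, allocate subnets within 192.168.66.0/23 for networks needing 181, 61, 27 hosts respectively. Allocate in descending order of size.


181 hosts -> /24 (254 usable): 192.168.66.0/24
61 hosts -> /26 (62 usable): 192.168.67.0/26
27 hosts -> /27 (30 usable): 192.168.67.64/27
Allocation: 192.168.66.0/24 (181 hosts, 254 usable); 192.168.67.0/26 (61 hosts, 62 usable); 192.168.67.64/27 (27 hosts, 30 usable)


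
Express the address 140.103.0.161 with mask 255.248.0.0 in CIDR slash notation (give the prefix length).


Binary: 11111111.11111000.00000000.00000000
Count leading 1s
Prefix: /13


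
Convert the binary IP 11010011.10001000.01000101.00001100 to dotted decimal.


11010011 = 211
10001000 = 136
01000101 = 69
00001100 = 12
IP: 211.136.69.12


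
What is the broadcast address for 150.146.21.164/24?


Network: 150.146.21.0/24
Host bits = 8
Set all host bits to 1:
Broadcast: 150.146.21.255


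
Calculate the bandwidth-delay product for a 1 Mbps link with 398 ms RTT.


BDP = bandwidth * RTT
= 1 Mbps * 398 ms
= 1 * 1e6 * 398 / 1000 bits
= 398000 bits
= 49750 bytes
= 48.584 KB
BDP = 398000 bits (49750 bytes)


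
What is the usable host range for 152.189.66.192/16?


Network: 152.189.0.0
Broadcast: 152.189.255.255
First usable = network + 1
Last usable = broadcast - 1
Range: 152.189.0.1 to 152.189.255.254


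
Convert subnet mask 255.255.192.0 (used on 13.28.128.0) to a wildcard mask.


Subnet mask: 255.255.192.0
Wildcard = 255.255.255.255 - subnet mask
255 - 255 = 0
255 - 255 = 0
255 - 192 = 63
255 - 0 = 255
Wildcard: 0.0.63.255


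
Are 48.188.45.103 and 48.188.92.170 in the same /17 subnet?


Mask: 255.255.128.0
48.188.45.103 AND mask = 48.188.0.0
48.188.92.170 AND mask = 48.188.0.0
Yes, same subnet (48.188.0.0)


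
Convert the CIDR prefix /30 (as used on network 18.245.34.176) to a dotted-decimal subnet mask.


/30 means 30 network bits, 2 host bits
Binary: 11111111111111111111111111111100
Mask: 255.255.255.252


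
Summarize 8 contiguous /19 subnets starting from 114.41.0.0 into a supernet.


Original prefix: /19
Number of subnets: 8 = 2^3
New prefix = 19 - 3 = 16
Supernet: 114.41.0.0/16


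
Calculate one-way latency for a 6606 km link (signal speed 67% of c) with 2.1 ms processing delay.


Speed = 0.67 * 3e5 km/s = 201000 km/s
Propagation delay = 6606 / 201000 = 0.0329 s = 32.8657 ms
Processing delay = 2.1 ms
Total one-way latency = 34.9657 ms


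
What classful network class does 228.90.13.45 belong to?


First octet: 228
Binary: 11100100
1110xxxx -> Class D (224-239)
Class D (multicast), default mask N/A


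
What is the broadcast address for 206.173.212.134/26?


Network: 206.173.212.128/26
Host bits = 6
Set all host bits to 1:
Broadcast: 206.173.212.191


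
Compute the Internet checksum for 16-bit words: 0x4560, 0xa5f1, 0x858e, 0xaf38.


Sum all words (with carry folding):
+ 0x4560 = 0x4560
+ 0xa5f1 = 0xeb51
+ 0x858e = 0x70e0
+ 0xaf38 = 0x2019
One's complement: ~0x2019
Checksum = 0xdfe6


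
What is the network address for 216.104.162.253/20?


IP:   11011000.01101000.10100010.11111101
Mask: 11111111.11111111.11110000.00000000
AND operation:
Net:  11011000.01101000.10100000.00000000
Network: 216.104.160.0/20


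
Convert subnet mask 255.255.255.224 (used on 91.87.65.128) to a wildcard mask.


Subnet mask: 255.255.255.224
Wildcard = 255.255.255.255 - subnet mask
255 - 255 = 0
255 - 255 = 0
255 - 255 = 0
255 - 224 = 31
Wildcard: 0.0.0.31


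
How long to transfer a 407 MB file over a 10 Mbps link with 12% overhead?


Effective throughput = 10 * (1 - 12/100) = 8.8 Mbps
File size in Mb = 407 * 8 = 3256 Mb
Time = 3256 / 8.8
Time = 370.0 seconds


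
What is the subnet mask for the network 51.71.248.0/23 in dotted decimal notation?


/23 means 23 network bits, 9 host bits
Binary: 11111111111111111111111000000000
Mask: 255.255.254.0


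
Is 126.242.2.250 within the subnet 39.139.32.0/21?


Subnet network: 39.139.32.0
Test IP AND mask: 126.242.0.0
No, 126.242.2.250 is not in 39.139.32.0/21


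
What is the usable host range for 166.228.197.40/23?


Network: 166.228.196.0
Broadcast: 166.228.197.255
First usable = network + 1
Last usable = broadcast - 1
Range: 166.228.196.1 to 166.228.197.254


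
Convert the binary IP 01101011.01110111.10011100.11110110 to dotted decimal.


01101011 = 107
01110111 = 119
10011100 = 156
11110110 = 246
IP: 107.119.156.246


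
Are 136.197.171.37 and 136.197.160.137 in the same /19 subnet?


Mask: 255.255.224.0
136.197.171.37 AND mask = 136.197.160.0
136.197.160.137 AND mask = 136.197.160.0
Yes, same subnet (136.197.160.0)


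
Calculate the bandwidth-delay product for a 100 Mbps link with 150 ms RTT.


BDP = bandwidth * RTT
= 100 Mbps * 150 ms
= 100 * 1e6 * 150 / 1000 bits
= 15000000 bits
= 1875000 bytes
= 1831.0547 KB
BDP = 15000000 bits (1875000 bytes)


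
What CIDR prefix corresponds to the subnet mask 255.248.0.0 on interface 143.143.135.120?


Binary: 11111111.11111000.00000000.00000000
Count leading 1s
Prefix: /13


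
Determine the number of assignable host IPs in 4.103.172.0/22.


Host bits = 32 - 22 = 10
Total addresses = 2^10 = 1024
Usable = total - 2 (network and broadcast)
Usable hosts: 1022


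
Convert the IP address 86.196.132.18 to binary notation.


86 = 01010110
196 = 11000100
132 = 10000100
18 = 00010010
Binary: 01010110.11000100.10000100.00010010


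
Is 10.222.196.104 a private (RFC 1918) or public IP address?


RFC 1918 private ranges:
  10.0.0.0/8 (10.0.0.0 - 10.255.255.255)
  172.16.0.0/12 (172.16.0.0 - 172.31.255.255)
  192.168.0.0/16 (192.168.0.0 - 192.168.255.255)
Private (in 10.0.0.0/8)


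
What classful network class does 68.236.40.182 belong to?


First octet: 68
Binary: 01000100
0xxxxxxx -> Class A (1-126)
Class A, default mask 255.0.0.0 (/8)


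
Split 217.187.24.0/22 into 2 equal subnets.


New prefix = 22 + 1 = 23
Each subnet has 512 addresses
  217.187.24.0/23
  217.187.26.0/23
Subnets: 217.187.24.0/23, 217.187.26.0/23


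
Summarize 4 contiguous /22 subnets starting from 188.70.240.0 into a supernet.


Original prefix: /22
Number of subnets: 4 = 2^2
New prefix = 22 - 2 = 20
Supernet: 188.70.240.0/20


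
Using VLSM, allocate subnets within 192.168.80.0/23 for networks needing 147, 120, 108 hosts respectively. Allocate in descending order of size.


147 hosts -> /24 (254 usable): 192.168.80.0/24
120 hosts -> /25 (126 usable): 192.168.81.0/25
108 hosts -> /25 (126 usable): 192.168.81.128/25
Allocation: 192.168.80.0/24 (147 hosts, 254 usable); 192.168.81.0/25 (120 hosts, 126 usable); 192.168.81.128/25 (108 hosts, 126 usable)


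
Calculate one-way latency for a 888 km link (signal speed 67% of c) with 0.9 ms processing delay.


Speed = 0.67 * 3e5 km/s = 201000 km/s
Propagation delay = 888 / 201000 = 0.0044 s = 4.4179 ms
Processing delay = 0.9 ms
Total one-way latency = 5.3179 ms


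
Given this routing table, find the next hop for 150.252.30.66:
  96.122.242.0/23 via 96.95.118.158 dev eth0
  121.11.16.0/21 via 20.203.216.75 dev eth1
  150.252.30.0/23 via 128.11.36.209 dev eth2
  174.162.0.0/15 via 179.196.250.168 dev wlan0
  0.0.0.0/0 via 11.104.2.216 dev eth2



Longest prefix match for 150.252.30.66:
  /23 96.122.242.0: no
  /21 121.11.16.0: no
  /23 150.252.30.0: MATCH
  /15 174.162.0.0: no
  /0 0.0.0.0: MATCH
Selected: next-hop 128.11.36.209 via eth2 (matched /23)


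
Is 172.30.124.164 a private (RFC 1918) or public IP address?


RFC 1918 private ranges:
  10.0.0.0/8 (10.0.0.0 - 10.255.255.255)
  172.16.0.0/12 (172.16.0.0 - 172.31.255.255)
  192.168.0.0/16 (192.168.0.0 - 192.168.255.255)
Private (in 172.16.0.0/12)


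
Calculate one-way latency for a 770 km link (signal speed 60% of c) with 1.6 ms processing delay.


Speed = 0.6 * 3e5 km/s = 180000 km/s
Propagation delay = 770 / 180000 = 0.0043 s = 4.2778 ms
Processing delay = 1.6 ms
Total one-way latency = 5.8778 ms


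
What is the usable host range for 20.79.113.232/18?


Network: 20.79.64.0
Broadcast: 20.79.127.255
First usable = network + 1
Last usable = broadcast - 1
Range: 20.79.64.1 to 20.79.127.254


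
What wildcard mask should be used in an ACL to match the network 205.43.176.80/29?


Subnet mask: 255.255.255.248
Wildcard = 255.255.255.255 - subnet mask
255 - 255 = 0
255 - 255 = 0
255 - 255 = 0
255 - 248 = 7
Wildcard: 0.0.0.7


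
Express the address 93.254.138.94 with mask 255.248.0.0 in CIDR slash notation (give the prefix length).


Binary: 11111111.11111000.00000000.00000000
Count leading 1s
Prefix: /13


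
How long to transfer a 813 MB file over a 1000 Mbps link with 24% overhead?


Effective throughput = 1000 * (1 - 24/100) = 760 Mbps
File size in Mb = 813 * 8 = 6504 Mb
Time = 6504 / 760
Time = 8.5579 seconds


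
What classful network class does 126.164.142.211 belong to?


First octet: 126
Binary: 01111110
0xxxxxxx -> Class A (1-126)
Class A, default mask 255.0.0.0 (/8)


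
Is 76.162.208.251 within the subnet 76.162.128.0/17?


Subnet network: 76.162.128.0
Test IP AND mask: 76.162.128.0
Yes, 76.162.208.251 is in 76.162.128.0/17


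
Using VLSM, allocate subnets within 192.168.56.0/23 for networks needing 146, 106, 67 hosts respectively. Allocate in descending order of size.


146 hosts -> /24 (254 usable): 192.168.56.0/24
106 hosts -> /25 (126 usable): 192.168.57.0/25
67 hosts -> /25 (126 usable): 192.168.57.128/25
Allocation: 192.168.56.0/24 (146 hosts, 254 usable); 192.168.57.0/25 (106 hosts, 126 usable); 192.168.57.128/25 (67 hosts, 126 usable)


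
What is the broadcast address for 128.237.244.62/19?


Network: 128.237.224.0/19
Host bits = 13
Set all host bits to 1:
Broadcast: 128.237.255.255


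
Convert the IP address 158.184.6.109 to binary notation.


158 = 10011110
184 = 10111000
6 = 00000110
109 = 01101101
Binary: 10011110.10111000.00000110.01101101


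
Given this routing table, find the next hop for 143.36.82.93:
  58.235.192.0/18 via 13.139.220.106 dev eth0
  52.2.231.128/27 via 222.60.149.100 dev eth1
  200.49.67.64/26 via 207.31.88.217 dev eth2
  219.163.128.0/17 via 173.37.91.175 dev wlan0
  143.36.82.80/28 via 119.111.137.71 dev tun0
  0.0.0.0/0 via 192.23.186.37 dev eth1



Longest prefix match for 143.36.82.93:
  /18 58.235.192.0: no
  /27 52.2.231.128: no
  /26 200.49.67.64: no
  /17 219.163.128.0: no
  /28 143.36.82.80: MATCH
  /0 0.0.0.0: MATCH
Selected: next-hop 119.111.137.71 via tun0 (matched /28)


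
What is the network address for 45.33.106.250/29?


IP:   00101101.00100001.01101010.11111010
Mask: 11111111.11111111.11111111.11111000
AND operation:
Net:  00101101.00100001.01101010.11111000
Network: 45.33.106.248/29


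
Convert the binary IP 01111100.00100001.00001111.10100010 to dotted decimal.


01111100 = 124
00100001 = 33
00001111 = 15
10100010 = 162
IP: 124.33.15.162


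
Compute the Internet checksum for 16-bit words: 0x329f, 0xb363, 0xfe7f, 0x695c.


Sum all words (with carry folding):
+ 0x329f = 0x329f
+ 0xb363 = 0xe602
+ 0xfe7f = 0xe482
+ 0x695c = 0x4ddf
One's complement: ~0x4ddf
Checksum = 0xb220


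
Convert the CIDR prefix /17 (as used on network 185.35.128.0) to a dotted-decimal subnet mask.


/17 means 17 network bits, 15 host bits
Binary: 11111111111111111000000000000000
Mask: 255.255.128.0


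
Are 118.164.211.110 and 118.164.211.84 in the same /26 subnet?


Mask: 255.255.255.192
118.164.211.110 AND mask = 118.164.211.64
118.164.211.84 AND mask = 118.164.211.64
Yes, same subnet (118.164.211.64)


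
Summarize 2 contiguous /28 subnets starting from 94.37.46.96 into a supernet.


Original prefix: /28
Number of subnets: 2 = 2^1
New prefix = 28 - 1 = 27
Supernet: 94.37.46.96/27


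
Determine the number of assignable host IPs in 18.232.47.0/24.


Host bits = 32 - 24 = 8
Total addresses = 2^8 = 256
Usable = total - 2 (network and broadcast)
Usable hosts: 254


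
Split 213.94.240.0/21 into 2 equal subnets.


New prefix = 21 + 1 = 22
Each subnet has 1024 addresses
  213.94.240.0/22
  213.94.244.0/22
Subnets: 213.94.240.0/22, 213.94.244.0/22


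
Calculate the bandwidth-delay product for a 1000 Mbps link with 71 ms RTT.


BDP = bandwidth * RTT
= 1000 Mbps * 71 ms
= 1000 * 1e6 * 71 / 1000 bits
= 71000000 bits
= 8875000 bytes
= 8666.9922 KB
BDP = 71000000 bits (8875000 bytes)


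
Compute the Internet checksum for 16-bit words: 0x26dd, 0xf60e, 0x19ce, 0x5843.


Sum all words (with carry folding):
+ 0x26dd = 0x26dd
+ 0xf60e = 0x1cec
+ 0x19ce = 0x36ba
+ 0x5843 = 0x8efd
One's complement: ~0x8efd
Checksum = 0x7102


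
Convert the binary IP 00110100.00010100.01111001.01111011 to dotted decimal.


00110100 = 52
00010100 = 20
01111001 = 121
01111011 = 123
IP: 52.20.121.123


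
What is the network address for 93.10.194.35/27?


IP:   01011101.00001010.11000010.00100011
Mask: 11111111.11111111.11111111.11100000
AND operation:
Net:  01011101.00001010.11000010.00100000
Network: 93.10.194.32/27


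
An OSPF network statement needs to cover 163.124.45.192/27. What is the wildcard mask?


Subnet mask: 255.255.255.224
Wildcard = 255.255.255.255 - subnet mask
255 - 255 = 0
255 - 255 = 0
255 - 255 = 0
255 - 224 = 31
Wildcard: 0.0.0.31


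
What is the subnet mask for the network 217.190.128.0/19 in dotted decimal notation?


/19 means 19 network bits, 13 host bits
Binary: 11111111111111111110000000000000
Mask: 255.255.224.0


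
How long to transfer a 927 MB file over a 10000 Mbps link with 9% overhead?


Effective throughput = 10000 * (1 - 9/100) = 9100 Mbps
File size in Mb = 927 * 8 = 7416 Mb
Time = 7416 / 9100
Time = 0.8149 seconds


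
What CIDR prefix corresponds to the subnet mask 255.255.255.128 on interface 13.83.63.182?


Binary: 11111111.11111111.11111111.10000000
Count leading 1s
Prefix: /25


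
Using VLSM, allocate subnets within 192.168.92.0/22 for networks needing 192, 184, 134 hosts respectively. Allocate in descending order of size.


192 hosts -> /24 (254 usable): 192.168.92.0/24
184 hosts -> /24 (254 usable): 192.168.93.0/24
134 hosts -> /24 (254 usable): 192.168.94.0/24
Allocation: 192.168.92.0/24 (192 hosts, 254 usable); 192.168.93.0/24 (184 hosts, 254 usable); 192.168.94.0/24 (134 hosts, 254 usable)


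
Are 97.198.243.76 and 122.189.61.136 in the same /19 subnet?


Mask: 255.255.224.0
97.198.243.76 AND mask = 97.198.224.0
122.189.61.136 AND mask = 122.189.32.0
No, different subnets (97.198.224.0 vs 122.189.32.0)


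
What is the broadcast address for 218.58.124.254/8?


Network: 218.0.0.0/8
Host bits = 24
Set all host bits to 1:
Broadcast: 218.255.255.255


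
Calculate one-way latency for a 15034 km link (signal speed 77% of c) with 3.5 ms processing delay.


Speed = 0.77 * 3e5 km/s = 231000 km/s
Propagation delay = 15034 / 231000 = 0.0651 s = 65.0823 ms
Processing delay = 3.5 ms
Total one-way latency = 68.5823 ms


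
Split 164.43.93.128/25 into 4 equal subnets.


New prefix = 25 + 2 = 27
Each subnet has 32 addresses
  164.43.93.128/27
  164.43.93.160/27
  164.43.93.192/27
  164.43.93.224/27
Subnets: 164.43.93.128/27, 164.43.93.160/27, 164.43.93.192/27, 164.43.93.224/27


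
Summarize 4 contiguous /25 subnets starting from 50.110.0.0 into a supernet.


Original prefix: /25
Number of subnets: 4 = 2^2
New prefix = 25 - 2 = 23
Supernet: 50.110.0.0/23


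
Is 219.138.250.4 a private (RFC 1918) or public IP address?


RFC 1918 private ranges:
  10.0.0.0/8 (10.0.0.0 - 10.255.255.255)
  172.16.0.0/12 (172.16.0.0 - 172.31.255.255)
  192.168.0.0/16 (192.168.0.0 - 192.168.255.255)
Public (not in any RFC 1918 range)


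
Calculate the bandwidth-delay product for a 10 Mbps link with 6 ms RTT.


BDP = bandwidth * RTT
= 10 Mbps * 6 ms
= 10 * 1e6 * 6 / 1000 bits
= 60000 bits
= 7500 bytes
= 7.3242 KB
BDP = 60000 bits (7500 bytes)


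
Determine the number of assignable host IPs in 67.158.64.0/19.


Host bits = 32 - 19 = 13
Total addresses = 2^13 = 8192
Usable = total - 2 (network and broadcast)
Usable hosts: 8190


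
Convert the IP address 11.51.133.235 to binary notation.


11 = 00001011
51 = 00110011
133 = 10000101
235 = 11101011
Binary: 00001011.00110011.10000101.11101011


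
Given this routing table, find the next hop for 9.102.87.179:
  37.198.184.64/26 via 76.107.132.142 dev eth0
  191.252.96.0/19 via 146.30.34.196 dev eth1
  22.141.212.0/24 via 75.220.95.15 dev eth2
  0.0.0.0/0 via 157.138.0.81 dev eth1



Longest prefix match for 9.102.87.179:
  /26 37.198.184.64: no
  /19 191.252.96.0: no
  /24 22.141.212.0: no
  /0 0.0.0.0: MATCH
Selected: next-hop 157.138.0.81 via eth1 (matched /0)


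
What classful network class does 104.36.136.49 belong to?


First octet: 104
Binary: 01101000
0xxxxxxx -> Class A (1-126)
Class A, default mask 255.0.0.0 (/8)


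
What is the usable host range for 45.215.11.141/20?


Network: 45.215.0.0
Broadcast: 45.215.15.255
First usable = network + 1
Last usable = broadcast - 1
Range: 45.215.0.1 to 45.215.15.254


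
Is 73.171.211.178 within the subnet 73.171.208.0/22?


Subnet network: 73.171.208.0
Test IP AND mask: 73.171.208.0
Yes, 73.171.211.178 is in 73.171.208.0/22


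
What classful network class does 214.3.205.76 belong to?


First octet: 214
Binary: 11010110
110xxxxx -> Class C (192-223)
Class C, default mask 255.255.255.0 (/24)


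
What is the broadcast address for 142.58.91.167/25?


Network: 142.58.91.128/25
Host bits = 7
Set all host bits to 1:
Broadcast: 142.58.91.255


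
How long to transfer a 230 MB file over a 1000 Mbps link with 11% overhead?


Effective throughput = 1000 * (1 - 11/100) = 890 Mbps
File size in Mb = 230 * 8 = 1840 Mb
Time = 1840 / 890
Time = 2.0674 seconds


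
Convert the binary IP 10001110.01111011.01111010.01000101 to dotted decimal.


10001110 = 142
01111011 = 123
01111010 = 122
01000101 = 69
IP: 142.123.122.69


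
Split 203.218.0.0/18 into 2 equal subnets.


New prefix = 18 + 1 = 19
Each subnet has 8192 addresses
  203.218.0.0/19
  203.218.32.0/19
Subnets: 203.218.0.0/19, 203.218.32.0/19


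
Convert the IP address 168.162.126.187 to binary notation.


168 = 10101000
162 = 10100010
126 = 01111110
187 = 10111011
Binary: 10101000.10100010.01111110.10111011


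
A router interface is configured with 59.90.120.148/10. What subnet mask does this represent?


/10 means 10 network bits, 22 host bits
Binary: 11111111110000000000000000000000
Mask: 255.192.0.0


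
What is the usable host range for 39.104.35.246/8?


Network: 39.0.0.0
Broadcast: 39.255.255.255
First usable = network + 1
Last usable = broadcast - 1
Range: 39.0.0.1 to 39.255.255.254


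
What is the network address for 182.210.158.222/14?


IP:   10110110.11010010.10011110.11011110
Mask: 11111111.11111100.00000000.00000000
AND operation:
Net:  10110110.11010000.00000000.00000000
Network: 182.208.0.0/14


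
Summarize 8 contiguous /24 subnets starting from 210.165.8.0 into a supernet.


Original prefix: /24
Number of subnets: 8 = 2^3
New prefix = 24 - 3 = 21
Supernet: 210.165.8.0/21


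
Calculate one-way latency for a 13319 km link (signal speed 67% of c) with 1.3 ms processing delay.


Speed = 0.67 * 3e5 km/s = 201000 km/s
Propagation delay = 13319 / 201000 = 0.0663 s = 66.2637 ms
Processing delay = 1.3 ms
Total one-way latency = 67.5637 ms


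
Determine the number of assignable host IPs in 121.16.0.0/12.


Host bits = 32 - 12 = 20
Total addresses = 2^20 = 1048576
Usable = total - 2 (network and broadcast)
Usable hosts: 1048574


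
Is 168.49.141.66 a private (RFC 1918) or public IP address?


RFC 1918 private ranges:
  10.0.0.0/8 (10.0.0.0 - 10.255.255.255)
  172.16.0.0/12 (172.16.0.0 - 172.31.255.255)
  192.168.0.0/16 (192.168.0.0 - 192.168.255.255)
Public (not in any RFC 1918 range)


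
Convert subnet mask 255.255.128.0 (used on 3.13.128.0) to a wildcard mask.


Subnet mask: 255.255.128.0
Wildcard = 255.255.255.255 - subnet mask
255 - 255 = 0
255 - 255 = 0
255 - 128 = 127
255 - 0 = 255
Wildcard: 0.0.127.255


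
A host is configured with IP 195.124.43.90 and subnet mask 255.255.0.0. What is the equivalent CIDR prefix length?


Binary: 11111111.11111111.00000000.00000000
Count leading 1s
Prefix: /16


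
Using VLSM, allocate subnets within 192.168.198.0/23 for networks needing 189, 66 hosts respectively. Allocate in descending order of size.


189 hosts -> /24 (254 usable): 192.168.198.0/24
66 hosts -> /25 (126 usable): 192.168.199.0/25
Allocation: 192.168.198.0/24 (189 hosts, 254 usable); 192.168.199.0/25 (66 hosts, 126 usable)


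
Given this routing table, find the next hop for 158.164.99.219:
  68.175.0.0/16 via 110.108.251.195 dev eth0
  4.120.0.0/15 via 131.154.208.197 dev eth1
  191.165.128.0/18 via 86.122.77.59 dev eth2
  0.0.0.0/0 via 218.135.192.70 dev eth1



Longest prefix match for 158.164.99.219:
  /16 68.175.0.0: no
  /15 4.120.0.0: no
  /18 191.165.128.0: no
  /0 0.0.0.0: MATCH
Selected: next-hop 218.135.192.70 via eth1 (matched /0)


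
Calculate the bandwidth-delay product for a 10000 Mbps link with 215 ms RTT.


BDP = bandwidth * RTT
= 10000 Mbps * 215 ms
= 10000 * 1e6 * 215 / 1000 bits
= 2150000000 bits
= 268750000 bytes
= 262451.1719 KB
BDP = 2150000000 bits (268750000 bytes)


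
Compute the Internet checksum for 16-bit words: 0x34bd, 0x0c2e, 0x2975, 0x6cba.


Sum all words (with carry folding):
+ 0x34bd = 0x34bd
+ 0x0c2e = 0x40eb
+ 0x2975 = 0x6a60
+ 0x6cba = 0xd71a
One's complement: ~0xd71a
Checksum = 0x28e5


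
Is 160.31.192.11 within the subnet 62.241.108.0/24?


Subnet network: 62.241.108.0
Test IP AND mask: 160.31.192.0
No, 160.31.192.11 is not in 62.241.108.0/24


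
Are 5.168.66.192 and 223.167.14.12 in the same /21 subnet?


Mask: 255.255.248.0
5.168.66.192 AND mask = 5.168.64.0
223.167.14.12 AND mask = 223.167.8.0
No, different subnets (5.168.64.0 vs 223.167.8.0)


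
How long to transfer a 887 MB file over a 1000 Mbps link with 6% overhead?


Effective throughput = 1000 * (1 - 6/100) = 940 Mbps
File size in Mb = 887 * 8 = 7096 Mb
Time = 7096 / 940
Time = 7.5489 seconds


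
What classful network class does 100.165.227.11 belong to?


First octet: 100
Binary: 01100100
0xxxxxxx -> Class A (1-126)
Class A, default mask 255.0.0.0 (/8)


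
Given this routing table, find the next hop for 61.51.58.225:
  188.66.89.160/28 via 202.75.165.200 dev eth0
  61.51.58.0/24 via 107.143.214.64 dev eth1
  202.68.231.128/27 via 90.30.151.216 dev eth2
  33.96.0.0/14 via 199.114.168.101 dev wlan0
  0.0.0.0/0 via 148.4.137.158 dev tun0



Longest prefix match for 61.51.58.225:
  /28 188.66.89.160: no
  /24 61.51.58.0: MATCH
  /27 202.68.231.128: no
  /14 33.96.0.0: no
  /0 0.0.0.0: MATCH
Selected: next-hop 107.143.214.64 via eth1 (matched /24)


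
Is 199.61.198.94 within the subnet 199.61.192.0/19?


Subnet network: 199.61.192.0
Test IP AND mask: 199.61.192.0
Yes, 199.61.198.94 is in 199.61.192.0/19


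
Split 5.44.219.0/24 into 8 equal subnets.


New prefix = 24 + 3 = 27
Each subnet has 32 addresses
  5.44.219.0/27
  5.44.219.32/27
  5.44.219.64/27
  5.44.219.96/27
  5.44.219.128/27
  5.44.219.160/27
  5.44.219.192/27
  5.44.219.224/27
Subnets: 5.44.219.0/27, 5.44.219.32/27, 5.44.219.64/27, 5.44.219.96/27, 5.44.219.128/27, 5.44.219.160/27, 5.44.219.192/27, 5.44.219.224/27


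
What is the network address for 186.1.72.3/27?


IP:   10111010.00000001.01001000.00000011
Mask: 11111111.11111111.11111111.11100000
AND operation:
Net:  10111010.00000001.01001000.00000000
Network: 186.1.72.0/27


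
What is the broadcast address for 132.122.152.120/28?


Network: 132.122.152.112/28
Host bits = 4
Set all host bits to 1:
Broadcast: 132.122.152.127


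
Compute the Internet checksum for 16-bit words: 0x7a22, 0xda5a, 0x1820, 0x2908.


Sum all words (with carry folding):
+ 0x7a22 = 0x7a22
+ 0xda5a = 0x547d
+ 0x1820 = 0x6c9d
+ 0x2908 = 0x95a5
One's complement: ~0x95a5
Checksum = 0x6a5a


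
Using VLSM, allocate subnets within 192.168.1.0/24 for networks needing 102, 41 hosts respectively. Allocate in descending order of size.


102 hosts -> /25 (126 usable): 192.168.1.0/25
41 hosts -> /26 (62 usable): 192.168.1.128/26
Allocation: 192.168.1.0/25 (102 hosts, 126 usable); 192.168.1.128/26 (41 hosts, 62 usable)


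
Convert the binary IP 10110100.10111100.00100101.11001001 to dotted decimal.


10110100 = 180
10111100 = 188
00100101 = 37
11001001 = 201
IP: 180.188.37.201


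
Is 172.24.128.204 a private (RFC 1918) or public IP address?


RFC 1918 private ranges:
  10.0.0.0/8 (10.0.0.0 - 10.255.255.255)
  172.16.0.0/12 (172.16.0.0 - 172.31.255.255)
  192.168.0.0/16 (192.168.0.0 - 192.168.255.255)
Private (in 172.16.0.0/12)


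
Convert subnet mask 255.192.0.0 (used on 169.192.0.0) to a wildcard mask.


Subnet mask: 255.192.0.0
Wildcard = 255.255.255.255 - subnet mask
255 - 255 = 0
255 - 192 = 63
255 - 0 = 255
255 - 0 = 255
Wildcard: 0.63.255.255


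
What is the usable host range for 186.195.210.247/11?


Network: 186.192.0.0
Broadcast: 186.223.255.255
First usable = network + 1
Last usable = broadcast - 1
Range: 186.192.0.1 to 186.223.255.254


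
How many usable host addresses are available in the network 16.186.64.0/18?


Host bits = 32 - 18 = 14
Total addresses = 2^14 = 16384
Usable = total - 2 (network and broadcast)
Usable hosts: 16382


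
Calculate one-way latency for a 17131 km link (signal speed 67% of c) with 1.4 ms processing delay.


Speed = 0.67 * 3e5 km/s = 201000 km/s
Propagation delay = 17131 / 201000 = 0.0852 s = 85.2289 ms
Processing delay = 1.4 ms
Total one-way latency = 86.6289 ms


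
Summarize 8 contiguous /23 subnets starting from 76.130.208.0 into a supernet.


Original prefix: /23
Number of subnets: 8 = 2^3
New prefix = 23 - 3 = 20
Supernet: 76.130.208.0/20


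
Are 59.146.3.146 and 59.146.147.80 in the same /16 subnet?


Mask: 255.255.0.0
59.146.3.146 AND mask = 59.146.0.0
59.146.147.80 AND mask = 59.146.0.0
Yes, same subnet (59.146.0.0)


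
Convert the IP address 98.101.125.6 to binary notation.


98 = 01100010
101 = 01100101
125 = 01111101
6 = 00000110
Binary: 01100010.01100101.01111101.00000110


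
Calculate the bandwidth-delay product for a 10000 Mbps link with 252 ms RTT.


BDP = bandwidth * RTT
= 10000 Mbps * 252 ms
= 10000 * 1e6 * 252 / 1000 bits
= 2520000000 bits
= 315000000 bytes
= 307617.1875 KB
BDP = 2520000000 bits (315000000 bytes)


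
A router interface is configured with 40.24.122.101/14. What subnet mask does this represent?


/14 means 14 network bits, 18 host bits
Binary: 11111111111111000000000000000000
Mask: 255.252.0.0


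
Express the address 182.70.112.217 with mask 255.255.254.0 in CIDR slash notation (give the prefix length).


Binary: 11111111.11111111.11111110.00000000
Count leading 1s
Prefix: /23


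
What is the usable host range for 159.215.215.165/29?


Network: 159.215.215.160
Broadcast: 159.215.215.167
First usable = network + 1
Last usable = broadcast - 1
Range: 159.215.215.161 to 159.215.215.166


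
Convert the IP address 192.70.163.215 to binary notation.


192 = 11000000
70 = 01000110
163 = 10100011
215 = 11010111
Binary: 11000000.01000110.10100011.11010111


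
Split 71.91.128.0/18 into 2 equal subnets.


New prefix = 18 + 1 = 19
Each subnet has 8192 addresses
  71.91.128.0/19
  71.91.160.0/19
Subnets: 71.91.128.0/19, 71.91.160.0/19


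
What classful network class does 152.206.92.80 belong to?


First octet: 152
Binary: 10011000
10xxxxxx -> Class B (128-191)
Class B, default mask 255.255.0.0 (/16)


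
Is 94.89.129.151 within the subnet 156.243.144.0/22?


Subnet network: 156.243.144.0
Test IP AND mask: 94.89.128.0
No, 94.89.129.151 is not in 156.243.144.0/22


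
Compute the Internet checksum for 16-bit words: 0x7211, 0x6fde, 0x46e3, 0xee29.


Sum all words (with carry folding):
+ 0x7211 = 0x7211
+ 0x6fde = 0xe1ef
+ 0x46e3 = 0x28d3
+ 0xee29 = 0x16fd
One's complement: ~0x16fd
Checksum = 0xe902


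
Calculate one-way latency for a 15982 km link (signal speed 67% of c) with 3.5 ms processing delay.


Speed = 0.67 * 3e5 km/s = 201000 km/s
Propagation delay = 15982 / 201000 = 0.0795 s = 79.5124 ms
Processing delay = 3.5 ms
Total one-way latency = 83.0124 ms


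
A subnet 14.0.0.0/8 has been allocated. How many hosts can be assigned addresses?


Host bits = 32 - 8 = 24
Total addresses = 2^24 = 16777216
Usable = total - 2 (network and broadcast)
Usable hosts: 16777214


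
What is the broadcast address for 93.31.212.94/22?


Network: 93.31.212.0/22
Host bits = 10
Set all host bits to 1:
Broadcast: 93.31.215.255


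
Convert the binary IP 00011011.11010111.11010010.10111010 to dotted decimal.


00011011 = 27
11010111 = 215
11010010 = 210
10111010 = 186
IP: 27.215.210.186


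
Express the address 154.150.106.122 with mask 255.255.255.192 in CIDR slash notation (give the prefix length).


Binary: 11111111.11111111.11111111.11000000
Count leading 1s
Prefix: /26


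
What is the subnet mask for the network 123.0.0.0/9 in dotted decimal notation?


/9 means 9 network bits, 23 host bits
Binary: 11111111100000000000000000000000
Mask: 255.128.0.0


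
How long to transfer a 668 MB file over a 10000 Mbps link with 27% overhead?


Effective throughput = 10000 * (1 - 27/100) = 7300 Mbps
File size in Mb = 668 * 8 = 5344 Mb
Time = 5344 / 7300
Time = 0.7321 seconds


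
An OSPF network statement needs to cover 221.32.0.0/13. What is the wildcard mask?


Subnet mask: 255.248.0.0
Wildcard = 255.255.255.255 - subnet mask
255 - 255 = 0
255 - 248 = 7
255 - 0 = 255
255 - 0 = 255
Wildcard: 0.7.255.255


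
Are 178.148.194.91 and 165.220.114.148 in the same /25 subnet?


Mask: 255.255.255.128
178.148.194.91 AND mask = 178.148.194.0
165.220.114.148 AND mask = 165.220.114.128
No, different subnets (178.148.194.0 vs 165.220.114.128)


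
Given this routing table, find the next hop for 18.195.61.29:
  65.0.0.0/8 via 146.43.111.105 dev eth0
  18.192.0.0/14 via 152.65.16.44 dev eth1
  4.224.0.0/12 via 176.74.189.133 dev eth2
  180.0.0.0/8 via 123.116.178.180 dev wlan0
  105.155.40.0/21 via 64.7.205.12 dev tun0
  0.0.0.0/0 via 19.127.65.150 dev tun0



Longest prefix match for 18.195.61.29:
  /8 65.0.0.0: no
  /14 18.192.0.0: MATCH
  /12 4.224.0.0: no
  /8 180.0.0.0: no
  /21 105.155.40.0: no
  /0 0.0.0.0: MATCH
Selected: next-hop 152.65.16.44 via eth1 (matched /14)


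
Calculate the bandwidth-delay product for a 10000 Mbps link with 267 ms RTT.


BDP = bandwidth * RTT
= 10000 Mbps * 267 ms
= 10000 * 1e6 * 267 / 1000 bits
= 2670000000 bits
= 333750000 bytes
= 325927.7344 KB
BDP = 2670000000 bits (333750000 bytes)


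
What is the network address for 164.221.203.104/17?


IP:   10100100.11011101.11001011.01101000
Mask: 11111111.11111111.10000000.00000000
AND operation:
Net:  10100100.11011101.10000000.00000000
Network: 164.221.128.0/17


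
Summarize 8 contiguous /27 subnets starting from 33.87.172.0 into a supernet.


Original prefix: /27
Number of subnets: 8 = 2^3
New prefix = 27 - 3 = 24
Supernet: 33.87.172.0/24


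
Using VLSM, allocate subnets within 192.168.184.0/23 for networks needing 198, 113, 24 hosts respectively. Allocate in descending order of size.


198 hosts -> /24 (254 usable): 192.168.184.0/24
113 hosts -> /25 (126 usable): 192.168.185.0/25
24 hosts -> /27 (30 usable): 192.168.185.128/27
Allocation: 192.168.184.0/24 (198 hosts, 254 usable); 192.168.185.0/25 (113 hosts, 126 usable); 192.168.185.128/27 (24 hosts, 30 usable)


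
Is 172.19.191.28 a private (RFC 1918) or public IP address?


RFC 1918 private ranges:
  10.0.0.0/8 (10.0.0.0 - 10.255.255.255)
  172.16.0.0/12 (172.16.0.0 - 172.31.255.255)
  192.168.0.0/16 (192.168.0.0 - 192.168.255.255)
Private (in 172.16.0.0/12)


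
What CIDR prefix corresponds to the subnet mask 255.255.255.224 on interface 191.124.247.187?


Binary: 11111111.11111111.11111111.11100000
Count leading 1s
Prefix: /27


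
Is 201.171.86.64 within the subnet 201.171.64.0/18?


Subnet network: 201.171.64.0
Test IP AND mask: 201.171.64.0
Yes, 201.171.86.64 is in 201.171.64.0/18


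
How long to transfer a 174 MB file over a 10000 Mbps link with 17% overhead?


Effective throughput = 10000 * (1 - 17/100) = 8300 Mbps
File size in Mb = 174 * 8 = 1392 Mb
Time = 1392 / 8300
Time = 0.1677 seconds


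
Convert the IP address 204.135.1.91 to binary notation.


204 = 11001100
135 = 10000111
1 = 00000001
91 = 01011011
Binary: 11001100.10000111.00000001.01011011


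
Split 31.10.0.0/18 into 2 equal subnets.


New prefix = 18 + 1 = 19
Each subnet has 8192 addresses
  31.10.0.0/19
  31.10.32.0/19
Subnets: 31.10.0.0/19, 31.10.32.0/19


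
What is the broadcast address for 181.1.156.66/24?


Network: 181.1.156.0/24
Host bits = 8
Set all host bits to 1:
Broadcast: 181.1.156.255


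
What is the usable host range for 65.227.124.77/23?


Network: 65.227.124.0
Broadcast: 65.227.125.255
First usable = network + 1
Last usable = broadcast - 1
Range: 65.227.124.1 to 65.227.125.254


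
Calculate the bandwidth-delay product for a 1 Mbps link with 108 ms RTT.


BDP = bandwidth * RTT
= 1 Mbps * 108 ms
= 1 * 1e6 * 108 / 1000 bits
= 108000 bits
= 13500 bytes
= 13.1836 KB
BDP = 108000 bits (13500 bytes)


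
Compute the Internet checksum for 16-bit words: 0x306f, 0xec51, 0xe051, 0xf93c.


Sum all words (with carry folding):
+ 0x306f = 0x306f
+ 0xec51 = 0x1cc1
+ 0xe051 = 0xfd12
+ 0xf93c = 0xf64f
One's complement: ~0xf64f
Checksum = 0x09b0


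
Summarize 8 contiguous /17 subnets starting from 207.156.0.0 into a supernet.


Original prefix: /17
Number of subnets: 8 = 2^3
New prefix = 17 - 3 = 14
Supernet: 207.156.0.0/14


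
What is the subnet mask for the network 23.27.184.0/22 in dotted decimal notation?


/22 means 22 network bits, 10 host bits
Binary: 11111111111111111111110000000000
Mask: 255.255.252.0


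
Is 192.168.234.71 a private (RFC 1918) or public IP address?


RFC 1918 private ranges:
  10.0.0.0/8 (10.0.0.0 - 10.255.255.255)
  172.16.0.0/12 (172.16.0.0 - 172.31.255.255)
  192.168.0.0/16 (192.168.0.0 - 192.168.255.255)
Private (in 192.168.0.0/16)


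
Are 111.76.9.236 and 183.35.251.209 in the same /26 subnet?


Mask: 255.255.255.192
111.76.9.236 AND mask = 111.76.9.192
183.35.251.209 AND mask = 183.35.251.192
No, different subnets (111.76.9.192 vs 183.35.251.192)


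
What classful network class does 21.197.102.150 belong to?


First octet: 21
Binary: 00010101
0xxxxxxx -> Class A (1-126)
Class A, default mask 255.0.0.0 (/8)


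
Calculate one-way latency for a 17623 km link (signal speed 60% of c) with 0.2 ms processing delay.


Speed = 0.6 * 3e5 km/s = 180000 km/s
Propagation delay = 17623 / 180000 = 0.0979 s = 97.9056 ms
Processing delay = 0.2 ms
Total one-way latency = 98.1056 ms


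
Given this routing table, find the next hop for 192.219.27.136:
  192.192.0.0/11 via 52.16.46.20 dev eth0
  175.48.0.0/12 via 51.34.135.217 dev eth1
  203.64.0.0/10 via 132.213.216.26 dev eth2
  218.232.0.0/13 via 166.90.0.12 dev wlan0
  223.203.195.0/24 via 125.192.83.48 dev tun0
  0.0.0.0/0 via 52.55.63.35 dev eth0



Longest prefix match for 192.219.27.136:
  /11 192.192.0.0: MATCH
  /12 175.48.0.0: no
  /10 203.64.0.0: no
  /13 218.232.0.0: no
  /24 223.203.195.0: no
  /0 0.0.0.0: MATCH
Selected: next-hop 52.16.46.20 via eth0 (matched /11)


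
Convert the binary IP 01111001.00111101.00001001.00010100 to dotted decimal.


01111001 = 121
00111101 = 61
00001001 = 9
00010100 = 20
IP: 121.61.9.20


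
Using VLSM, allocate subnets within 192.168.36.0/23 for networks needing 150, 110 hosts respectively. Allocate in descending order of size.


150 hosts -> /24 (254 usable): 192.168.36.0/24
110 hosts -> /25 (126 usable): 192.168.37.0/25
Allocation: 192.168.36.0/24 (150 hosts, 254 usable); 192.168.37.0/25 (110 hosts, 126 usable)


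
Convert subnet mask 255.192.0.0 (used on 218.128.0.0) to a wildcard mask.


Subnet mask: 255.192.0.0
Wildcard = 255.255.255.255 - subnet mask
255 - 255 = 0
255 - 192 = 63
255 - 0 = 255
255 - 0 = 255
Wildcard: 0.63.255.255


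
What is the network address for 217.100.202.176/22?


IP:   11011001.01100100.11001010.10110000
Mask: 11111111.11111111.11111100.00000000
AND operation:
Net:  11011001.01100100.11001000.00000000
Network: 217.100.200.0/22


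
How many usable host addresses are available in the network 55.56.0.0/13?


Host bits = 32 - 13 = 19
Total addresses = 2^19 = 524288
Usable = total - 2 (network and broadcast)
Usable hosts: 524286


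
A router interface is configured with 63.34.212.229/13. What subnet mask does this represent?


/13 means 13 network bits, 19 host bits
Binary: 11111111111110000000000000000000
Mask: 255.248.0.0


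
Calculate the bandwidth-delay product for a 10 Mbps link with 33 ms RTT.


BDP = bandwidth * RTT
= 10 Mbps * 33 ms
= 10 * 1e6 * 33 / 1000 bits
= 330000 bits
= 41250 bytes
= 40.2832 KB
BDP = 330000 bits (41250 bytes)


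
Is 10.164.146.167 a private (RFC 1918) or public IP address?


RFC 1918 private ranges:
  10.0.0.0/8 (10.0.0.0 - 10.255.255.255)
  172.16.0.0/12 (172.16.0.0 - 172.31.255.255)
  192.168.0.0/16 (192.168.0.0 - 192.168.255.255)
Private (in 10.0.0.0/8)


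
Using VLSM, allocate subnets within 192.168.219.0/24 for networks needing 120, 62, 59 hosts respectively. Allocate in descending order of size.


120 hosts -> /25 (126 usable): 192.168.219.0/25
62 hosts -> /26 (62 usable): 192.168.219.128/26
59 hosts -> /26 (62 usable): 192.168.219.192/26
Allocation: 192.168.219.0/25 (120 hosts, 126 usable); 192.168.219.128/26 (62 hosts, 62 usable); 192.168.219.192/26 (59 hosts, 62 usable)


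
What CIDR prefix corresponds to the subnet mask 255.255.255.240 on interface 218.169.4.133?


Binary: 11111111.11111111.11111111.11110000
Count leading 1s
Prefix: /28


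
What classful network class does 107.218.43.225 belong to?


First octet: 107
Binary: 01101011
0xxxxxxx -> Class A (1-126)
Class A, default mask 255.0.0.0 (/8)
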